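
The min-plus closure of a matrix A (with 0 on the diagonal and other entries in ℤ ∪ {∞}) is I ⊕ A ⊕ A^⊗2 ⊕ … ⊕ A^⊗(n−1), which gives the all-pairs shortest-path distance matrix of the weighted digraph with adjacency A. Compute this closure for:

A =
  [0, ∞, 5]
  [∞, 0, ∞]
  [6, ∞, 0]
Closure =
  [0, ∞, 5]
  [∞, 0, ∞]
  [6, ∞, 0]

This is the Floyd-Warshall all-pairs shortest-path computation. For each intermediate vertex k = 0, 1, …, 2, update dist[i][j] ← min(dist[i][j], dist[i][k] + dist[k][j]). The final matrix gives, for each (i, j), the minimum total weight of any directed path from i to j (possibly empty when i = j).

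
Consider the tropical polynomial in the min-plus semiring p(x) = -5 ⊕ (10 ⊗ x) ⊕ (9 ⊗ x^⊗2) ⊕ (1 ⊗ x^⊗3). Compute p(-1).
p(-1) = -5

A tropical monomial a ⊗ x^⊗i evaluates to a + i · x. Evaluating each term at x = -1:
  Term 0 contributes -5 + 0 · -1 = -5
  Term 1 contributes 10 + 1 · -1 = 9
  Term 2 contributes 9 + 2 · -1 = 7
  Term 3 contributes 1 + 3 · -1 = -2
p(-1) = ⊕ of these = min[-5, 9, 7, -2] = -5.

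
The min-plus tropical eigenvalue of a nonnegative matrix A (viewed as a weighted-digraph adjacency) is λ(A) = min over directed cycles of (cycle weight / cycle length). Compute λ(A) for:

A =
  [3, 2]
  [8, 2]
λ(A) = 2

Enumerate directed cycles and compute their means (weight / length). Sample:
  cycle 0 → 0: weight = 3, length = 1, mean = 3/1 ≈ 3.000
  cycle 1 → 1: weight = 2, length = 1, mean = 2/1 ≈ 2.000
  cycle 0 → 1 → 0: weight = 10, length = 2, mean = 10/2 ≈ 5.000
  cycle 1 → 0 → 1: weight = 10, length = 2, mean = 10/2 ≈ 5.000
Minimum mean = 2.000, attained e.g. along the cycle 1 → 1 with weight 2 and length 1. So λ(A) = 2/1 = 2.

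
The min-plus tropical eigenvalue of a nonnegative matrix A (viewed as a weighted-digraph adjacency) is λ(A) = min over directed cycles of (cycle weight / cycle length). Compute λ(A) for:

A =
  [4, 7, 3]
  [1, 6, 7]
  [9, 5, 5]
λ(A) = 3

Enumerate directed cycles and compute their means (weight / length). Sample:
  cycle 0 → 0: weight = 4, length = 1, mean = 4/1 ≈ 4.000
  cycle 1 → 1: weight = 6, length = 1, mean = 6/1 ≈ 6.000
  cycle 2 → 2: weight = 5, length = 1, mean = 5/1 ≈ 5.000
  cycle 0 → 1 → 0: weight = 8, length = 2, mean = 8/2 ≈ 4.000
  cycle 0 → 2 → 0: weight = 12, length = 2, mean = 12/2 ≈ 6.000
  cycle 1 → 0 → 1: weight = 8, length = 2, mean = 8/2 ≈ 4.000
Minimum mean = 3.000, attained e.g. along the cycle 0 → 2 → 1 → 0 with weight 9 and length 3. So λ(A) = 9/3 = 3.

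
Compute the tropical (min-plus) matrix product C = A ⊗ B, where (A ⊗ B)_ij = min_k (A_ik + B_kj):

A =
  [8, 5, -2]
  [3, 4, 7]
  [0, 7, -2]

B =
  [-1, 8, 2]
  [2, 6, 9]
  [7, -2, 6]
A ⊗ B =
  [5, -4, 4]
  [2, 5, 5]
  [-1, -4, 2]

Apply the min-plus product entry-by-entry:
  C[0][0] = min over k of (A[0][0] + B[0][0] = 8 + -1 = 7, A[0][1] + B[1][0] = 5 + 2 = 7, A[0][2] + B[2][0] = -2 + 7 = 5) = 5 (attained at k = 2)
  C[0][1] = min over k of (A[0][0] + B[0][1] = 8 + 8 = 16, A[0][1] + B[1][1] = 5 + 6 = 11, A[0][2] + B[2][1] = -2 + -2 = -4) = -4 (attained at k = 2)
  C[0][2] = min over k of (A[0][0] + B[0][2] = 8 + 2 = 10, A[0][1] + B[1][2] = 5 + 9 = 14, A[0][2] + B[2][2] = -2 + 6 = 4) = 4 (attained at k = 2)
  C[1][0] = min over k of (A[1][0] + B[0][0] = 3 + -1 = 2, A[1][1] + B[1][0] = 4 + 2 = 6, A[1][2] + B[2][0] = 7 + 7 = 14) = 2 (attained at k = 0)
  C[1][1] = min over k of (A[1][0] + B[0][1] = 3 + 8 = 11, A[1][1] + B[1][1] = 4 + 6 = 10, A[1][2] + B[2][1] = 7 + -2 = 5) = 5 (attained at k = 2)
  C[1][2] = min over k of (A[1][0] + B[0][2] = 3 + 2 = 5, A[1][1] + B[1][2] = 4 + 9 = 13, A[1][2] + B[2][2] = 7 + 6 = 13) = 5 (attained at k = 0)
  C[2][0] = min over k of (A[2][0] + B[0][0] = 0 + -1 = -1, A[2][1] + B[1][0] = 7 + 2 = 9, A[2][2] + B[2][0] = -2 + 7 = 5) = -1 (attained at k = 0)
  C[2][1] = min over k of (A[2][0] + B[0][1] = 0 + 8 = 8, A[2][1] + B[1][1] = 7 + 6 = 13, A[2][2] + B[2][1] = -2 + -2 = -4) = -4 (attained at k = 2)
  C[2][2] = min over k of (A[2][0] + B[0][2] = 0 + 2 = 2, A[2][1] + B[1][2] = 7 + 9 = 16, A[2][2] + B[2][2] = -2 + 6 = 4) = 2 (attained at k = 0)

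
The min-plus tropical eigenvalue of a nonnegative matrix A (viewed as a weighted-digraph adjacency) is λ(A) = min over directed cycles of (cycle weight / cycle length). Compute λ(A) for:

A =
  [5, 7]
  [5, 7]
λ(A) = 5

Enumerate directed cycles and compute their means (weight / length). Sample:
  cycle 0 → 0: weight = 5, length = 1, mean = 5/1 ≈ 5.000
  cycle 1 → 1: weight = 7, length = 1, mean = 7/1 ≈ 7.000
  cycle 0 → 1 → 0: weight = 12, length = 2, mean = 12/2 ≈ 6.000
  cycle 1 → 0 → 1: weight = 12, length = 2, mean = 12/2 ≈ 6.000
Minimum mean = 5.000, attained e.g. along the cycle 0 → 0 with weight 5 and length 1. So λ(A) = 5/1 = 5.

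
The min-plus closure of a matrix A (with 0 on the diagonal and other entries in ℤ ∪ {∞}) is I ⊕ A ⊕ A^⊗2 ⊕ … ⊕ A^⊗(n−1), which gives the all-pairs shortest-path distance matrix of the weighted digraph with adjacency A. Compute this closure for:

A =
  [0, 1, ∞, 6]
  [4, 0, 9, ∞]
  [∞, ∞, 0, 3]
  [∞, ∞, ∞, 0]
Closure =
  [0, 1, 10, 6]
  [4, 0, 9, 10]
  [∞, ∞, 0, 3]
  [∞, ∞, ∞, 0]

This is the Floyd-Warshall all-pairs shortest-path computation. For each intermediate vertex k = 0, 1, …, 3, update dist[i][j] ← min(dist[i][j], dist[i][k] + dist[k][j]). The final matrix gives, for each (i, j), the minimum total weight of any directed path from i to j (possibly empty when i = j).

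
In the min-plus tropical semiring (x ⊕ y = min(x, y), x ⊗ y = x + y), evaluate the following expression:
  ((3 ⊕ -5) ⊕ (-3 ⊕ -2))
((3 ⊕ -5) ⊕ (-3 ⊕ -2)) = -5

Expand innermost to outermost. Recall ⊕ takes the minimum of its arguments and ⊗ takes their sum. Working out the expression ((3 ⊕ -5) ⊕ (-3 ⊕ -2)) gives -5.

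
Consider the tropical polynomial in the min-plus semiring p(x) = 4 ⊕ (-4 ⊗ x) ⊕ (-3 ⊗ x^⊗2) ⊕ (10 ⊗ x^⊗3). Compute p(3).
p(3) = -1

A tropical monomial a ⊗ x^⊗i evaluates to a + i · x. Evaluating each term at x = 3:
  Term 0 contributes 4 + 0 · 3 = 4
  Term 1 contributes -4 + 1 · 3 = -1
  Term 2 contributes -3 + 2 · 3 = 3
  Term 3 contributes 10 + 3 · 3 = 19
p(3) = ⊕ of these = min[4, -1, 3, 19] = -1.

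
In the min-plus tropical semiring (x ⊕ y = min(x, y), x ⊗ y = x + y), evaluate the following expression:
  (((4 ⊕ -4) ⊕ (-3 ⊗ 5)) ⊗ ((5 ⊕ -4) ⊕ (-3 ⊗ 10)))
(((4 ⊕ -4) ⊕ (-3 ⊗ 5)) ⊗ ((5 ⊕ -4) ⊕ (-3 ⊗ 10))) = -8

Expand innermost to outermost. Recall ⊕ takes the minimum of its arguments and ⊗ takes their sum. Working out the expression (((4 ⊕ -4) ⊕ (-3 ⊗ 5)) ⊗ ((5 ⊕ -4) ⊕ (-3 ⊗ 10))) gives -8.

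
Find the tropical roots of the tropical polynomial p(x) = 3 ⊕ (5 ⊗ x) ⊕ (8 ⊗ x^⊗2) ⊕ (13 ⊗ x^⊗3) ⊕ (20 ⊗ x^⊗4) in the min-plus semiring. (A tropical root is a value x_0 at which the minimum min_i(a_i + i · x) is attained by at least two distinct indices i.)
Roots: {-7, -5, -3, -2}

Each tropical root is a break point of the lower envelope of the lines y = a_i + i · x (there are 5 lines, with slopes 0, 1, ..., 4). Only the lines that attain the minimum somewhere contribute to roots; other lines are dominated. Here the surviving (envelope) indices are i = 4, i = 3, i = 2, i = 1, i = 0.
Intersections between consecutive envelope lines give the roots: for adjacent envelope indices i < j the intersection is x = (a_i − a_j) / (j − i). Reading off the sorted break points: {-7, -5, -3, -2}.
Verification: at each break x_0, at least two indices attain the minimum of min_i(a_i + i · x_0).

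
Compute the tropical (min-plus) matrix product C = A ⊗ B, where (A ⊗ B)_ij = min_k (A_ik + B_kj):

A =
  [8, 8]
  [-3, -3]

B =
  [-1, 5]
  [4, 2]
A ⊗ B =
  [7, 10]
  [-4, -1]

Apply the min-plus product entry-by-entry:
  C[0][0] = min over k of (A[0][0] + B[0][0] = 8 + -1 = 7, A[0][1] + B[1][0] = 8 + 4 = 12) = 7 (attained at k = 0)
  C[0][1] = min over k of (A[0][0] + B[0][1] = 8 + 5 = 13, A[0][1] + B[1][1] = 8 + 2 = 10) = 10 (attained at k = 1)
  C[1][0] = min over k of (A[1][0] + B[0][0] = -3 + -1 = -4, A[1][1] + B[1][0] = -3 + 4 = 1) = -4 (attained at k = 0)
  C[1][1] = min over k of (A[1][0] + B[0][1] = -3 + 5 = 2, A[1][1] + B[1][1] = -3 + 2 = -1) = -1 (attained at k = 1)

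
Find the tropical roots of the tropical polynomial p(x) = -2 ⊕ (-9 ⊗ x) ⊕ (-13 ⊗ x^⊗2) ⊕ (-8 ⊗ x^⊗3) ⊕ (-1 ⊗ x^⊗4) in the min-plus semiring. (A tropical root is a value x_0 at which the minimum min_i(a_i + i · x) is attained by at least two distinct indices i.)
Roots: {-7, -5, 4, 7}

Each tropical root is a break point of the lower envelope of the lines y = a_i + i · x (there are 5 lines, with slopes 0, 1, ..., 4). Only the lines that attain the minimum somewhere contribute to roots; other lines are dominated. Here the surviving (envelope) indices are i = 4, i = 3, i = 2, i = 1, i = 0.
Intersections between consecutive envelope lines give the roots: for adjacent envelope indices i < j the intersection is x = (a_i − a_j) / (j − i). Reading off the sorted break points: {-7, -5, 4, 7}.
Verification: at each break x_0, at least two indices attain the minimum of min_i(a_i + i · x_0).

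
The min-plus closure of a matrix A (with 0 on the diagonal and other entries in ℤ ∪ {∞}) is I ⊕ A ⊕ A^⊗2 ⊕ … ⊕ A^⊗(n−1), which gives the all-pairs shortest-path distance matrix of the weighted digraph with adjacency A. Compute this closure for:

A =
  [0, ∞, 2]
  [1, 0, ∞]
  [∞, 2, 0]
Closure =
  [0, 4, 2]
  [1, 0, 3]
  [3, 2, 0]

This is the Floyd-Warshall all-pairs shortest-path computation. For each intermediate vertex k = 0, 1, …, 2, update dist[i][j] ← min(dist[i][j], dist[i][k] + dist[k][j]). The final matrix gives, for each (i, j), the minimum total weight of any directed path from i to j (possibly empty when i = j).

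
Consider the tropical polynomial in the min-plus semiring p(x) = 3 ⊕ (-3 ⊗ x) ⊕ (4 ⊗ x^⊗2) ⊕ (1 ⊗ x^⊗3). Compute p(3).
p(3) = 0

A tropical monomial a ⊗ x^⊗i evaluates to a + i · x. Evaluating each term at x = 3:
  Term 0 contributes 3 + 0 · 3 = 3
  Term 1 contributes -3 + 1 · 3 = 0
  Term 2 contributes 4 + 2 · 3 = 10
  Term 3 contributes 1 + 3 · 3 = 10
p(3) = ⊕ of these = min[3, 0, 10, 10] = 0.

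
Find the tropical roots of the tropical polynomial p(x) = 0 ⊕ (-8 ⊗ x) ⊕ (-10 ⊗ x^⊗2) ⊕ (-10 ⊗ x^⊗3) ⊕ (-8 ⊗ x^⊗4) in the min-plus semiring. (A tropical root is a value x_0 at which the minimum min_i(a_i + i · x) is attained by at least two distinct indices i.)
Roots: {-2, 0, 2, 8}

Each tropical root is a break point of the lower envelope of the lines y = a_i + i · x (there are 5 lines, with slopes 0, 1, ..., 4). Only the lines that attain the minimum somewhere contribute to roots; other lines are dominated. Here the surviving (envelope) indices are i = 4, i = 3, i = 2, i = 1, i = 0.
Intersections between consecutive envelope lines give the roots: for adjacent envelope indices i < j the intersection is x = (a_i − a_j) / (j − i). Reading off the sorted break points: {-2, 0, 2, 8}.
Verification: at each break x_0, at least two indices attain the minimum of min_i(a_i + i · x_0).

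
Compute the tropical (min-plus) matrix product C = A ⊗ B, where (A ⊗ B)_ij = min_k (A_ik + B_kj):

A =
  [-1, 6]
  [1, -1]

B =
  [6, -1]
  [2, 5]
A ⊗ B =
  [5, -2]
  [1, 0]

Apply the min-plus product entry-by-entry:
  C[0][0] = min over k of (A[0][0] + B[0][0] = -1 + 6 = 5, A[0][1] + B[1][0] = 6 + 2 = 8) = 5 (attained at k = 0)
  C[0][1] = min over k of (A[0][0] + B[0][1] = -1 + -1 = -2, A[0][1] + B[1][1] = 6 + 5 = 11) = -2 (attained at k = 0)
  C[1][0] = min over k of (A[1][0] + B[0][0] = 1 + 6 = 7, A[1][1] + B[1][0] = -1 + 2 = 1) = 1 (attained at k = 1)
  C[1][1] = min over k of (A[1][0] + B[0][1] = 1 + -1 = 0, A[1][1] + B[1][1] = -1 + 5 = 4) = 0 (attained at k = 0)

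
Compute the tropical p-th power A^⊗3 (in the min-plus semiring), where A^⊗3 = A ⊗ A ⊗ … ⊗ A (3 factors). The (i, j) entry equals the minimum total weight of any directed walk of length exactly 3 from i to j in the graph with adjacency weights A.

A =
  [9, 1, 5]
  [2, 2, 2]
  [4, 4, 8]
A^⊗3 =
  [5, 4, 5]
  [5, 5, 5]
  [7, 7, 7]

Each entry (A^⊗3)_ij equals the minimum over all length-3 walks i = v_0 → v_1 → … → v_3 = j of Σ_t A[v_t][v_{t+1}]. For example, for (i, j) = (0, 2) we minimise over 9 possible intermediate vertex sequences; the minimum is 5, attained along the walk 0 → 1 → 1 → 2.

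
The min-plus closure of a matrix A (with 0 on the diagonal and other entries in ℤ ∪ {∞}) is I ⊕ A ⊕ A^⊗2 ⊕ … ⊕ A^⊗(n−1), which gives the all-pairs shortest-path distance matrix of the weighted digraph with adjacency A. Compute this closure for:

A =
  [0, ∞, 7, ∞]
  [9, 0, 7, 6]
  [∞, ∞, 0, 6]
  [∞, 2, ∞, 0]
Closure =
  [0, 15, 7, 13]
  [9, 0, 7, 6]
  [17, 8, 0, 6]
  [11, 2, 9, 0]

This is the Floyd-Warshall all-pairs shortest-path computation. For each intermediate vertex k = 0, 1, …, 3, update dist[i][j] ← min(dist[i][j], dist[i][k] + dist[k][j]). The final matrix gives, for each (i, j), the minimum total weight of any directed path from i to j (possibly empty when i = j).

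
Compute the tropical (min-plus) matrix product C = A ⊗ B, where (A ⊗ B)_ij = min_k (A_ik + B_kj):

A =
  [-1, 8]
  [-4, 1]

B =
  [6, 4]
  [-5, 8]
A ⊗ B =
  [3, 3]
  [-4, 0]

Apply the min-plus product entry-by-entry:
  C[0][0] = min over k of (A[0][0] + B[0][0] = -1 + 6 = 5, A[0][1] + B[1][0] = 8 + -5 = 3) = 3 (attained at k = 1)
  C[0][1] = min over k of (A[0][0] + B[0][1] = -1 + 4 = 3, A[0][1] + B[1][1] = 8 + 8 = 16) = 3 (attained at k = 0)
  C[1][0] = min over k of (A[1][0] + B[0][0] = -4 + 6 = 2, A[1][1] + B[1][0] = 1 + -5 = -4) = -4 (attained at k = 1)
  C[1][1] = min over k of (A[1][0] + B[0][1] = -4 + 4 = 0, A[1][1] + B[1][1] = 1 + 8 = 9) = 0 (attained at k = 0)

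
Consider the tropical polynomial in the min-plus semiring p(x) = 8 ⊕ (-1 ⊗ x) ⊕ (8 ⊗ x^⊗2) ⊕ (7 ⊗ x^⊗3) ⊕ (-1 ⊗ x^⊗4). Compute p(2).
p(2) = 1

A tropical monomial a ⊗ x^⊗i evaluates to a + i · x. Evaluating each term at x = 2:
  Term 0 contributes 8 + 0 · 2 = 8
  Term 1 contributes -1 + 1 · 2 = 1
  Term 2 contributes 8 + 2 · 2 = 12
  Term 3 contributes 7 + 3 · 2 = 13
  Term 4 contributes -1 + 4 · 2 = 7
p(2) = ⊕ of these = min[8, 1, 12, 13, 7] = 1.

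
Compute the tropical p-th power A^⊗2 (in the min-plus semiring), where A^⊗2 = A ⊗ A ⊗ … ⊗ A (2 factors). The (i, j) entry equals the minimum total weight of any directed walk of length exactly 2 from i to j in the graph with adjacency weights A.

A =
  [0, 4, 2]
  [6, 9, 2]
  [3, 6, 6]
A^⊗2 =
  [0, 4, 2]
  [5, 8, 8]
  [3, 7, 5]

Each entry (A^⊗2)_ij equals the minimum over all length-2 walks i = v_0 → v_1 → … → v_2 = j of Σ_t A[v_t][v_{t+1}]. For example, for (i, j) = (0, 2) we minimise over 3 possible intermediate vertex sequences; the minimum is 2, attained along the walk 0 → 0 → 2.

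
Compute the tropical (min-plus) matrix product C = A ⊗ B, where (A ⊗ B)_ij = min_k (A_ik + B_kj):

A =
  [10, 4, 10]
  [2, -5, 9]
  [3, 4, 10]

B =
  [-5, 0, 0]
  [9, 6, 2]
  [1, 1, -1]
A ⊗ B =
  [5, 10, 6]
  [-3, 1, -3]
  [-2, 3, 3]

Apply the min-plus product entry-by-entry:
  C[0][0] = min over k of (A[0][0] + B[0][0] = 10 + -5 = 5, A[0][1] + B[1][0] = 4 + 9 = 13, A[0][2] + B[2][0] = 10 + 1 = 11) = 5 (attained at k = 0)
  C[0][1] = min over k of (A[0][0] + B[0][1] = 10 + 0 = 10, A[0][1] + B[1][1] = 4 + 6 = 10, A[0][2] + B[2][1] = 10 + 1 = 11) = 10 (attained at k = 0)
  C[0][2] = min over k of (A[0][0] + B[0][2] = 10 + 0 = 10, A[0][1] + B[1][2] = 4 + 2 = 6, A[0][2] + B[2][2] = 10 + -1 = 9) = 6 (attained at k = 1)
  C[1][0] = min over k of (A[1][0] + B[0][0] = 2 + -5 = -3, A[1][1] + B[1][0] = -5 + 9 = 4, A[1][2] + B[2][0] = 9 + 1 = 10) = -3 (attained at k = 0)
  C[1][1] = min over k of (A[1][0] + B[0][1] = 2 + 0 = 2, A[1][1] + B[1][1] = -5 + 6 = 1, A[1][2] + B[2][1] = 9 + 1 = 10) = 1 (attained at k = 1)
  C[1][2] = min over k of (A[1][0] + B[0][2] = 2 + 0 = 2, A[1][1] + B[1][2] = -5 + 2 = -3, A[1][2] + B[2][2] = 9 + -1 = 8) = -3 (attained at k = 1)
  C[2][0] = min over k of (A[2][0] + B[0][0] = 3 + -5 = -2, A[2][1] + B[1][0] = 4 + 9 = 13, A[2][2] + B[2][0] = 10 + 1 = 11) = -2 (attained at k = 0)
  C[2][1] = min over k of (A[2][0] + B[0][1] = 3 + 0 = 3, A[2][1] + B[1][1] = 4 + 6 = 10, A[2][2] + B[2][1] = 10 + 1 = 11) = 3 (attained at k = 0)
  C[2][2] = min over k of (A[2][0] + B[0][2] = 3 + 0 = 3, A[2][1] + B[1][2] = 4 + 2 = 6, A[2][2] + B[2][2] = 10 + -1 = 9) = 3 (attained at k = 0)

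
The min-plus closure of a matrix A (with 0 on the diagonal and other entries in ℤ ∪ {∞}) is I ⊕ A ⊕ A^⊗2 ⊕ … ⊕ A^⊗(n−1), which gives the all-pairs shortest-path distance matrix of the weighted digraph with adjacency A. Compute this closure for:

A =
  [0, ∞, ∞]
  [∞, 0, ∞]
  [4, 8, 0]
Closure =
  [0, ∞, ∞]
  [∞, 0, ∞]
  [4, 8, 0]

This is the Floyd-Warshall all-pairs shortest-path computation. For each intermediate vertex k = 0, 1, …, 2, update dist[i][j] ← min(dist[i][j], dist[i][k] + dist[k][j]). The final matrix gives, for each (i, j), the minimum total weight of any directed path from i to j (possibly empty when i = j).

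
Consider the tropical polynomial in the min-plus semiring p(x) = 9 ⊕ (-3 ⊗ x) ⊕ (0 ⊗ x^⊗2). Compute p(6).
p(6) = 3

A tropical monomial a ⊗ x^⊗i evaluates to a + i · x. Evaluating each term at x = 6:
  Term 0 contributes 9 + 0 · 6 = 9
  Term 1 contributes -3 + 1 · 6 = 3
  Term 2 contributes 0 + 2 · 6 = 12
p(6) = ⊕ of these = min[9, 3, 12] = 3.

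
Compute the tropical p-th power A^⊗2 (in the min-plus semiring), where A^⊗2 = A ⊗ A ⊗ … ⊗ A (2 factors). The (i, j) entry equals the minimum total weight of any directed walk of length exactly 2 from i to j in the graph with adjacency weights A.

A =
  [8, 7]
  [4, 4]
A^⊗2 =
  [11, 11]
  [8, 8]

Each entry (A^⊗2)_ij equals the minimum over all length-2 walks i = v_0 → v_1 → … → v_2 = j of Σ_t A[v_t][v_{t+1}]. For example, for (i, j) = (0, 1) we minimise over 2 possible intermediate vertex sequences; the minimum is 11, attained along the walk 0 → 1 → 1.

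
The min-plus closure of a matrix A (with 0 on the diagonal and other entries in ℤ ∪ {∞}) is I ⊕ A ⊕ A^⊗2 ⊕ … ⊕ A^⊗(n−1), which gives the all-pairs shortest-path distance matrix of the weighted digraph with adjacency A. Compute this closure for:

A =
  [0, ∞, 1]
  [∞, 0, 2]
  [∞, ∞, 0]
Closure =
  [0, ∞, 1]
  [∞, 0, 2]
  [∞, ∞, 0]

This is the Floyd-Warshall all-pairs shortest-path computation. For each intermediate vertex k = 0, 1, …, 2, update dist[i][j] ← min(dist[i][j], dist[i][k] + dist[k][j]). The final matrix gives, for each (i, j), the minimum total weight of any directed path from i to j (possibly empty when i = j).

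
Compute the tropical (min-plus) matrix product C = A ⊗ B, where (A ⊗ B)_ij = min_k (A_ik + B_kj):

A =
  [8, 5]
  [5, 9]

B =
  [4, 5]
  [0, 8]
A ⊗ B =
  [5, 13]
  [9, 10]

Apply the min-plus product entry-by-entry:
  C[0][0] = min over k of (A[0][0] + B[0][0] = 8 + 4 = 12, A[0][1] + B[1][0] = 5 + 0 = 5) = 5 (attained at k = 1)
  C[0][1] = min over k of (A[0][0] + B[0][1] = 8 + 5 = 13, A[0][1] + B[1][1] = 5 + 8 = 13) = 13 (attained at k = 0)
  C[1][0] = min over k of (A[1][0] + B[0][0] = 5 + 4 = 9, A[1][1] + B[1][0] = 9 + 0 = 9) = 9 (attained at k = 0)
  C[1][1] = min over k of (A[1][0] + B[0][1] = 5 + 5 = 10, A[1][1] + B[1][1] = 9 + 8 = 17) = 10 (attained at k = 0)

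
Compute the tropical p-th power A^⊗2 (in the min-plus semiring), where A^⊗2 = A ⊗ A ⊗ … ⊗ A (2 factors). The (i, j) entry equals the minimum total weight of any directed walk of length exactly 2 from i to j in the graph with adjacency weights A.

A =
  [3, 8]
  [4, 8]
A^⊗2 =
  [6, 11]
  [7, 12]

Each entry (A^⊗2)_ij equals the minimum over all length-2 walks i = v_0 → v_1 → … → v_2 = j of Σ_t A[v_t][v_{t+1}]. For example, for (i, j) = (0, 1) we minimise over 2 possible intermediate vertex sequences; the minimum is 11, attained along the walk 0 → 0 → 1.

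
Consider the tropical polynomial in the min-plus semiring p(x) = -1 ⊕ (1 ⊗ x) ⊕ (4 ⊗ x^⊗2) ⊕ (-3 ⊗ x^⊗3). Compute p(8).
p(8) = -1

A tropical monomial a ⊗ x^⊗i evaluates to a + i · x. Evaluating each term at x = 8:
  Term 0 contributes -1 + 0 · 8 = -1
  Term 1 contributes 1 + 1 · 8 = 9
  Term 2 contributes 4 + 2 · 8 = 20
  Term 3 contributes -3 + 3 · 8 = 21
p(8) = ⊕ of these = min[-1, 9, 20, 21] = -1.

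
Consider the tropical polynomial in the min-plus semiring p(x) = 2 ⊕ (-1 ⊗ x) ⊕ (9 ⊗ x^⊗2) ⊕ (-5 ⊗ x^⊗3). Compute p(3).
p(3) = 2

A tropical monomial a ⊗ x^⊗i evaluates to a + i · x. Evaluating each term at x = 3:
  Term 0 contributes 2 + 0 · 3 = 2
  Term 1 contributes -1 + 1 · 3 = 2
  Term 2 contributes 9 + 2 · 3 = 15
  Term 3 contributes -5 + 3 · 3 = 4
p(3) = ⊕ of these = min[2, 2, 15, 4] = 2.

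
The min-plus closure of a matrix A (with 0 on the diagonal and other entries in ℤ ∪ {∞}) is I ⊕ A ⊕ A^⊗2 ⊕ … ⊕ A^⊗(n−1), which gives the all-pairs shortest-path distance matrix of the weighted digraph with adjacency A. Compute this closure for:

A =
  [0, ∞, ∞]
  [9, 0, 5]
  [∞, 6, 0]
Closure =
  [0, ∞, ∞]
  [9, 0, 5]
  [15, 6, 0]

This is the Floyd-Warshall all-pairs shortest-path computation. For each intermediate vertex k = 0, 1, …, 2, update dist[i][j] ← min(dist[i][j], dist[i][k] + dist[k][j]). The final matrix gives, for each (i, j), the minimum total weight of any directed path from i to j (possibly empty when i = j).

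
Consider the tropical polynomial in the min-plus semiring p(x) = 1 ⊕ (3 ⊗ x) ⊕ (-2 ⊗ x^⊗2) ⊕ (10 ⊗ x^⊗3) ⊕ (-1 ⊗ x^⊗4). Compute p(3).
p(3) = 1

A tropical monomial a ⊗ x^⊗i evaluates to a + i · x. Evaluating each term at x = 3:
  Term 0 contributes 1 + 0 · 3 = 1
  Term 1 contributes 3 + 1 · 3 = 6
  Term 2 contributes -2 + 2 · 3 = 4
  Term 3 contributes 10 + 3 · 3 = 19
  Term 4 contributes -1 + 4 · 3 = 11
p(3) = ⊕ of these = min[1, 6, 4, 19, 11] = 1.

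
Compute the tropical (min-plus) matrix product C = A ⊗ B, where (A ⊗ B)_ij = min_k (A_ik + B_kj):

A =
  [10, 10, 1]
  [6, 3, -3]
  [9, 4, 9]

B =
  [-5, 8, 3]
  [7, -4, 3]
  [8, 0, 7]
A ⊗ B =
  [5, 1, 8]
  [1, -3, 4]
  [4, 0, 7]

Apply the min-plus product entry-by-entry:
  C[0][0] = min over k of (A[0][0] + B[0][0] = 10 + -5 = 5, A[0][1] + B[1][0] = 10 + 7 = 17, A[0][2] + B[2][0] = 1 + 8 = 9) = 5 (attained at k = 0)
  C[0][1] = min over k of (A[0][0] + B[0][1] = 10 + 8 = 18, A[0][1] + B[1][1] = 10 + -4 = 6, A[0][2] + B[2][1] = 1 + 0 = 1) = 1 (attained at k = 2)
  C[0][2] = min over k of (A[0][0] + B[0][2] = 10 + 3 = 13, A[0][1] + B[1][2] = 10 + 3 = 13, A[0][2] + B[2][2] = 1 + 7 = 8) = 8 (attained at k = 2)
  C[1][0] = min over k of (A[1][0] + B[0][0] = 6 + -5 = 1, A[1][1] + B[1][0] = 3 + 7 = 10, A[1][2] + B[2][0] = -3 + 8 = 5) = 1 (attained at k = 0)
  C[1][1] = min over k of (A[1][0] + B[0][1] = 6 + 8 = 14, A[1][1] + B[1][1] = 3 + -4 = -1, A[1][2] + B[2][1] = -3 + 0 = -3) = -3 (attained at k = 2)
  C[1][2] = min over k of (A[1][0] + B[0][2] = 6 + 3 = 9, A[1][1] + B[1][2] = 3 + 3 = 6, A[1][2] + B[2][2] = -3 + 7 = 4) = 4 (attained at k = 2)
  C[2][0] = min over k of (A[2][0] + B[0][0] = 9 + -5 = 4, A[2][1] + B[1][0] = 4 + 7 = 11, A[2][2] + B[2][0] = 9 + 8 = 17) = 4 (attained at k = 0)
  C[2][1] = min over k of (A[2][0] + B[0][1] = 9 + 8 = 17, A[2][1] + B[1][1] = 4 + -4 = 0, A[2][2] + B[2][1] = 9 + 0 = 9) = 0 (attained at k = 1)
  C[2][2] = min over k of (A[2][0] + B[0][2] = 9 + 3 = 12, A[2][1] + B[1][2] = 4 + 3 = 7, A[2][2] + B[2][2] = 9 + 7 = 16) = 7 (attained at k = 1)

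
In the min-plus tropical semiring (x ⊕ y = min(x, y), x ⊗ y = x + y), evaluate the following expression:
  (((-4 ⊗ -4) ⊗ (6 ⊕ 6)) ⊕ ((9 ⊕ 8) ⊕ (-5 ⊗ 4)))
(((-4 ⊗ -4) ⊗ (6 ⊕ 6)) ⊕ ((9 ⊕ 8) ⊕ (-5 ⊗ 4))) = -2

Expand innermost to outermost. Recall ⊕ takes the minimum of its arguments and ⊗ takes their sum. Working out the expression (((-4 ⊗ -4) ⊗ (6 ⊕ 6)) ⊕ ((9 ⊕ 8) ⊕ (-5 ⊗ 4))) gives -2.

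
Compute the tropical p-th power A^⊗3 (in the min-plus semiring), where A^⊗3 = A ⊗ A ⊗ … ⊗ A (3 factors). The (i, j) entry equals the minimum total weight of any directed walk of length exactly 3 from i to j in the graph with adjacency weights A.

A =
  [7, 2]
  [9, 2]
A^⊗3 =
  [13, 6]
  [13, 6]

Each entry (A^⊗3)_ij equals the minimum over all length-3 walks i = v_0 → v_1 → … → v_3 = j of Σ_t A[v_t][v_{t+1}]. For example, for (i, j) = (0, 1) we minimise over 4 possible intermediate vertex sequences; the minimum is 6, attained along the walk 0 → 1 → 1 → 1.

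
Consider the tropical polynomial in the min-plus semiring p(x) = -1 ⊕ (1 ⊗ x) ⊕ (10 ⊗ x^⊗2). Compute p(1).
p(1) = -1

A tropical monomial a ⊗ x^⊗i evaluates to a + i · x. Evaluating each term at x = 1:
  Term 0 contributes -1 + 0 · 1 = -1
  Term 1 contributes 1 + 1 · 1 = 2
  Term 2 contributes 10 + 2 · 1 = 12
p(1) = ⊕ of these = min[-1, 2, 12] = -1.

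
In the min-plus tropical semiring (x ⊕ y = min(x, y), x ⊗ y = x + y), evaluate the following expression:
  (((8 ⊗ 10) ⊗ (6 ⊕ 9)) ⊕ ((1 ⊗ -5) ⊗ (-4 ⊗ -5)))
(((8 ⊗ 10) ⊗ (6 ⊕ 9)) ⊕ ((1 ⊗ -5) ⊗ (-4 ⊗ -5))) = -13

Expand innermost to outermost. Recall ⊕ takes the minimum of its arguments and ⊗ takes their sum. Working out the expression (((8 ⊗ 10) ⊗ (6 ⊕ 9)) ⊕ ((1 ⊗ -5) ⊗ (-4 ⊗ -5))) gives -13.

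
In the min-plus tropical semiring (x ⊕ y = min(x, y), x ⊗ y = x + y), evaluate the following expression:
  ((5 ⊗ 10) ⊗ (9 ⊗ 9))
((5 ⊗ 10) ⊗ (9 ⊗ 9)) = 33

Expand innermost to outermost. Recall ⊕ takes the minimum of its arguments and ⊗ takes their sum. Working out the expression ((5 ⊗ 10) ⊗ (9 ⊗ 9)) gives 33.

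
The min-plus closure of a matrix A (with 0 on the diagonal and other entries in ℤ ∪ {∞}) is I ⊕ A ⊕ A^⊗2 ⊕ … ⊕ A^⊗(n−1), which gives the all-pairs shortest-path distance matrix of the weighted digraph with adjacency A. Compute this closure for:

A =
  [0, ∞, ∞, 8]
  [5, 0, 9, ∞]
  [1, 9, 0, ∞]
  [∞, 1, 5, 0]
Closure =
  [0, 9, 13, 8]
  [5, 0, 9, 13]
  [1, 9, 0, 9]
  [6, 1, 5, 0]

This is the Floyd-Warshall all-pairs shortest-path computation. For each intermediate vertex k = 0, 1, …, 3, update dist[i][j] ← min(dist[i][j], dist[i][k] + dist[k][j]). The final matrix gives, for each (i, j), the minimum total weight of any directed path from i to j (possibly empty when i = j).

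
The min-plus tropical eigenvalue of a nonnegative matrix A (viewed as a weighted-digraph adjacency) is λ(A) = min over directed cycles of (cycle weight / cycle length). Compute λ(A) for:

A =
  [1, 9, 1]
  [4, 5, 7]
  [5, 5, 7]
λ(A) = 1

Enumerate directed cycles and compute their means (weight / length). Sample:
  cycle 0 → 0: weight = 1, length = 1, mean = 1/1 ≈ 1.000
  cycle 1 → 1: weight = 5, length = 1, mean = 5/1 ≈ 5.000
  cycle 2 → 2: weight = 7, length = 1, mean = 7/1 ≈ 7.000
  cycle 0 → 1 → 0: weight = 13, length = 2, mean = 13/2 ≈ 6.500
  cycle 0 → 2 → 0: weight = 6, length = 2, mean = 6/2 ≈ 3.000
  cycle 1 → 0 → 1: weight = 13, length = 2, mean = 13/2 ≈ 6.500
Minimum mean = 1.000, attained e.g. along the cycle 0 → 0 with weight 1 and length 1. So λ(A) = 1/1 = 1.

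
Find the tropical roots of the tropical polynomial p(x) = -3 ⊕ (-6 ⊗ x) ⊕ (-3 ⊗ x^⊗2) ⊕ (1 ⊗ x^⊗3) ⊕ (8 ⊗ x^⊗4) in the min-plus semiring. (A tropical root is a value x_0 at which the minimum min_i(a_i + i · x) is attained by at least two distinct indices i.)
Roots: {-7, -4, -3, 3}

Each tropical root is a break point of the lower envelope of the lines y = a_i + i · x (there are 5 lines, with slopes 0, 1, ..., 4). Only the lines that attain the minimum somewhere contribute to roots; other lines are dominated. Here the surviving (envelope) indices are i = 4, i = 3, i = 2, i = 1, i = 0.
Intersections between consecutive envelope lines give the roots: for adjacent envelope indices i < j the intersection is x = (a_i − a_j) / (j − i). Reading off the sorted break points: {-7, -4, -3, 3}.
Verification: at each break x_0, at least two indices attain the minimum of min_i(a_i + i · x_0).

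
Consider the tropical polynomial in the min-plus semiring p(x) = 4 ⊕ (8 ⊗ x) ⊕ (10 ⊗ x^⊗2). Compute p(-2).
p(-2) = 4

A tropical monomial a ⊗ x^⊗i evaluates to a + i · x. Evaluating each term at x = -2:
  Term 0 contributes 4 + 0 · -2 = 4
  Term 1 contributes 8 + 1 · -2 = 6
  Term 2 contributes 10 + 2 · -2 = 6
p(-2) = ⊕ of these = min[4, 6, 6] = 4.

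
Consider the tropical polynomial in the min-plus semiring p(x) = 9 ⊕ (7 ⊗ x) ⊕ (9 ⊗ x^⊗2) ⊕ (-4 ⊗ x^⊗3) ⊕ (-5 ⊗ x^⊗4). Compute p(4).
p(4) = 8

A tropical monomial a ⊗ x^⊗i evaluates to a + i · x. Evaluating each term at x = 4:
  Term 0 contributes 9 + 0 · 4 = 9
  Term 1 contributes 7 + 1 · 4 = 11
  Term 2 contributes 9 + 2 · 4 = 17
  Term 3 contributes -4 + 3 · 4 = 8
  Term 4 contributes -5 + 4 · 4 = 11
p(4) = ⊕ of these = min[9, 11, 17, 8, 11] = 8.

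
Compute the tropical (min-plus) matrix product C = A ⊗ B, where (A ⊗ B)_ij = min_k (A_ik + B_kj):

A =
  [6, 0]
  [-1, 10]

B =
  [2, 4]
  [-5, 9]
A ⊗ B =
  [-5, 9]
  [1, 3]

Apply the min-plus product entry-by-entry:
  C[0][0] = min over k of (A[0][0] + B[0][0] = 6 + 2 = 8, A[0][1] + B[1][0] = 0 + -5 = -5) = -5 (attained at k = 1)
  C[0][1] = min over k of (A[0][0] + B[0][1] = 6 + 4 = 10, A[0][1] + B[1][1] = 0 + 9 = 9) = 9 (attained at k = 1)
  C[1][0] = min over k of (A[1][0] + B[0][0] = -1 + 2 = 1, A[1][1] + B[1][0] = 10 + -5 = 5) = 1 (attained at k = 0)
  C[1][1] = min over k of (A[1][0] + B[0][1] = -1 + 4 = 3, A[1][1] + B[1][1] = 10 + 9 = 19) = 3 (attained at k = 0)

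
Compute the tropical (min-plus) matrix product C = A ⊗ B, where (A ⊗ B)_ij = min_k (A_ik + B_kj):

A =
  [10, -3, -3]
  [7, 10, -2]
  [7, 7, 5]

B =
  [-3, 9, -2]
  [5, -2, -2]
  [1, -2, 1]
A ⊗ B =
  [-2, -5, -5]
  [-1, -4, -1]
  [4, 3, 5]

Apply the min-plus product entry-by-entry:
  C[0][0] = min over k of (A[0][0] + B[0][0] = 10 + -3 = 7, A[0][1] + B[1][0] = -3 + 5 = 2, A[0][2] + B[2][0] = -3 + 1 = -2) = -2 (attained at k = 2)
  C[0][1] = min over k of (A[0][0] + B[0][1] = 10 + 9 = 19, A[0][1] + B[1][1] = -3 + -2 = -5, A[0][2] + B[2][1] = -3 + -2 = -5) = -5 (attained at k = 1)
  C[0][2] = min over k of (A[0][0] + B[0][2] = 10 + -2 = 8, A[0][1] + B[1][2] = -3 + -2 = -5, A[0][2] + B[2][2] = -3 + 1 = -2) = -5 (attained at k = 1)
  C[1][0] = min over k of (A[1][0] + B[0][0] = 7 + -3 = 4, A[1][1] + B[1][0] = 10 + 5 = 15, A[1][2] + B[2][0] = -2 + 1 = -1) = -1 (attained at k = 2)
  C[1][1] = min over k of (A[1][0] + B[0][1] = 7 + 9 = 16, A[1][1] + B[1][1] = 10 + -2 = 8, A[1][2] + B[2][1] = -2 + -2 = -4) = -4 (attained at k = 2)
  C[1][2] = min over k of (A[1][0] + B[0][2] = 7 + -2 = 5, A[1][1] + B[1][2] = 10 + -2 = 8, A[1][2] + B[2][2] = -2 + 1 = -1) = -1 (attained at k = 2)
  C[2][0] = min over k of (A[2][0] + B[0][0] = 7 + -3 = 4, A[2][1] + B[1][0] = 7 + 5 = 12, A[2][2] + B[2][0] = 5 + 1 = 6) = 4 (attained at k = 0)
  C[2][1] = min over k of (A[2][0] + B[0][1] = 7 + 9 = 16, A[2][1] + B[1][1] = 7 + -2 = 5, A[2][2] + B[2][1] = 5 + -2 = 3) = 3 (attained at k = 2)
  C[2][2] = min over k of (A[2][0] + B[0][2] = 7 + -2 = 5, A[2][1] + B[1][2] = 7 + -2 = 5, A[2][2] + B[2][2] = 5 + 1 = 6) = 5 (attained at k = 0)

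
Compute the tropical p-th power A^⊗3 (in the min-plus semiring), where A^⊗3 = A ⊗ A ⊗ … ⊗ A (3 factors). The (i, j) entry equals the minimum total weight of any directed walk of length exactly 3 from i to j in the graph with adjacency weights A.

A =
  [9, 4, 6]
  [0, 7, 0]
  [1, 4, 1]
A^⊗3 =
  [5, 8, 5]
  [2, 5, 2]
  [3, 6, 3]

Each entry (A^⊗3)_ij equals the minimum over all length-3 walks i = v_0 → v_1 → … → v_3 = j of Σ_t A[v_t][v_{t+1}]. For example, for (i, j) = (0, 2) we minimise over 9 possible intermediate vertex sequences; the minimum is 5, attained along the walk 0 → 1 → 2 → 2.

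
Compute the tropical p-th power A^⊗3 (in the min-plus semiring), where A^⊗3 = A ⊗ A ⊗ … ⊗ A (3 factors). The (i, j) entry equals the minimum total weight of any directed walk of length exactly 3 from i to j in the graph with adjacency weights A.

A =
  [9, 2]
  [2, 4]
A^⊗3 =
  [8, 6]
  [6, 8]

Each entry (A^⊗3)_ij equals the minimum over all length-3 walks i = v_0 → v_1 → … → v_3 = j of Σ_t A[v_t][v_{t+1}]. For example, for (i, j) = (0, 1) we minimise over 4 possible intermediate vertex sequences; the minimum is 6, attained along the walk 0 → 1 → 0 → 1.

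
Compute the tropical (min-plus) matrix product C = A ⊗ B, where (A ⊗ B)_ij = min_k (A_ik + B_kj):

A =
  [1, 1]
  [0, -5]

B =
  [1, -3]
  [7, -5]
A ⊗ B =
  [2, -4]
  [1, -10]

Apply the min-plus product entry-by-entry:
  C[0][0] = min over k of (A[0][0] + B[0][0] = 1 + 1 = 2, A[0][1] + B[1][0] = 1 + 7 = 8) = 2 (attained at k = 0)
  C[0][1] = min over k of (A[0][0] + B[0][1] = 1 + -3 = -2, A[0][1] + B[1][1] = 1 + -5 = -4) = -4 (attained at k = 1)
  C[1][0] = min over k of (A[1][0] + B[0][0] = 0 + 1 = 1, A[1][1] + B[1][0] = -5 + 7 = 2) = 1 (attained at k = 0)
  C[1][1] = min over k of (A[1][0] + B[0][1] = 0 + -3 = -3, A[1][1] + B[1][1] = -5 + -5 = -10) = -10 (attained at k = 1)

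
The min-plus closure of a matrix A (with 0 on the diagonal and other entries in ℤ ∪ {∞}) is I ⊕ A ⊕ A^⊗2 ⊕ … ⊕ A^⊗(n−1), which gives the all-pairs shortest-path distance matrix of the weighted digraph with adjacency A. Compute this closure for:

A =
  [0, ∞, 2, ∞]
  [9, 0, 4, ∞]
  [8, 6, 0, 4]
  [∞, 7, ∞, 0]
Closure =
  [0, 8, 2, 6]
  [9, 0, 4, 8]
  [8, 6, 0, 4]
  [16, 7, 11, 0]

This is the Floyd-Warshall all-pairs shortest-path computation. For each intermediate vertex k = 0, 1, …, 3, update dist[i][j] ← min(dist[i][j], dist[i][k] + dist[k][j]). The final matrix gives, for each (i, j), the minimum total weight of any directed path from i to j (possibly empty when i = j).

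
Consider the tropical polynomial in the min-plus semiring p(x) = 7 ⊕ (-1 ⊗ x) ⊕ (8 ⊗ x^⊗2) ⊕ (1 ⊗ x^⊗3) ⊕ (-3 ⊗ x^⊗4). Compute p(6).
p(6) = 5

A tropical monomial a ⊗ x^⊗i evaluates to a + i · x. Evaluating each term at x = 6:
  Term 0 contributes 7 + 0 · 6 = 7
  Term 1 contributes -1 + 1 · 6 = 5
  Term 2 contributes 8 + 2 · 6 = 20
  Term 3 contributes 1 + 3 · 6 = 19
  Term 4 contributes -3 + 4 · 6 = 21
p(6) = ⊕ of these = min[7, 5, 20, 19, 21] = 5.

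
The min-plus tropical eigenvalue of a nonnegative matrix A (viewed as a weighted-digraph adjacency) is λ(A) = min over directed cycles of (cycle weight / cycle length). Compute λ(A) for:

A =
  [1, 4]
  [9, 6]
λ(A) = 1

Enumerate directed cycles and compute their means (weight / length). Sample:
  cycle 0 → 0: weight = 1, length = 1, mean = 1/1 ≈ 1.000
  cycle 1 → 1: weight = 6, length = 1, mean = 6/1 ≈ 6.000
  cycle 0 → 1 → 0: weight = 13, length = 2, mean = 13/2 ≈ 6.500
  cycle 1 → 0 → 1: weight = 13, length = 2, mean = 13/2 ≈ 6.500
Minimum mean = 1.000, attained e.g. along the cycle 0 → 0 with weight 1 and length 1. So λ(A) = 1/1 = 1.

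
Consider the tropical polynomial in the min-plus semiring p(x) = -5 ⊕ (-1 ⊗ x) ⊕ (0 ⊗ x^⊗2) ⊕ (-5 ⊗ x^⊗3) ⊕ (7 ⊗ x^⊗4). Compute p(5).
p(5) = -5

A tropical monomial a ⊗ x^⊗i evaluates to a + i · x. Evaluating each term at x = 5:
  Term 0 contributes -5 + 0 · 5 = -5
  Term 1 contributes -1 + 1 · 5 = 4
  Term 2 contributes 0 + 2 · 5 = 10
  Term 3 contributes -5 + 3 · 5 = 10
  Term 4 contributes 7 + 4 · 5 = 27
p(5) = ⊕ of these = min[-5, 4, 10, 10, 27] = -5.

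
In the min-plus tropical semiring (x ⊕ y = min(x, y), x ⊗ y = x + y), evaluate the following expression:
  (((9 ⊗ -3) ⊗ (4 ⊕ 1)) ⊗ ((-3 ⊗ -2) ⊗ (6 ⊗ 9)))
(((9 ⊗ -3) ⊗ (4 ⊕ 1)) ⊗ ((-3 ⊗ -2) ⊗ (6 ⊗ 9))) = 17

Expand innermost to outermost. Recall ⊕ takes the minimum of its arguments and ⊗ takes their sum. Working out the expression (((9 ⊗ -3) ⊗ (4 ⊕ 1)) ⊗ ((-3 ⊗ -2) ⊗ (6 ⊗ 9))) gives 17.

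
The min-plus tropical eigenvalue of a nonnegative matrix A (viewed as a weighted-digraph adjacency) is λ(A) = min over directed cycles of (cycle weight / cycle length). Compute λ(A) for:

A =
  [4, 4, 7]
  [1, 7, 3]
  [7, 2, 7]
λ(A) = 5/2

Enumerate directed cycles and compute their means (weight / length). Sample:
  cycle 0 → 0: weight = 4, length = 1, mean = 4/1 ≈ 4.000
  cycle 1 → 1: weight = 7, length = 1, mean = 7/1 ≈ 7.000
  cycle 2 → 2: weight = 7, length = 1, mean = 7/1 ≈ 7.000
  cycle 0 → 1 → 0: weight = 5, length = 2, mean = 5/2 ≈ 2.500
  cycle 0 → 2 → 0: weight = 14, length = 2, mean = 14/2 ≈ 7.000
  cycle 1 → 0 → 1: weight = 5, length = 2, mean = 5/2 ≈ 2.500
Minimum mean = 2.500, attained e.g. along the cycle 0 → 1 → 0 with weight 5 and length 2. So λ(A) = 5/2 = 5/2.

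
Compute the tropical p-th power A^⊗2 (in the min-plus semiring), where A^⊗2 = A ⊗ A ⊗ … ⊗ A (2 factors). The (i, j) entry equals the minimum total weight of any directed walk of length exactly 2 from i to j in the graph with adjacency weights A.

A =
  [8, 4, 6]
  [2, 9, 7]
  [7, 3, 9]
A^⊗2 =
  [6, 9, 11]
  [10, 6, 8]
  [5, 11, 10]

Each entry (A^⊗2)_ij equals the minimum over all length-2 walks i = v_0 → v_1 → … → v_2 = j of Σ_t A[v_t][v_{t+1}]. For example, for (i, j) = (0, 2) we minimise over 3 possible intermediate vertex sequences; the minimum is 11, attained along the walk 0 → 1 → 2.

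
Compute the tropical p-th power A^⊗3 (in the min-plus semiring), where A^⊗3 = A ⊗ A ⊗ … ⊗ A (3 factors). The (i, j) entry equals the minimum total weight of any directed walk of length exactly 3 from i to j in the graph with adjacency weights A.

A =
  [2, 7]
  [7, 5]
A^⊗3 =
  [6, 11]
  [11, 15]

Each entry (A^⊗3)_ij equals the minimum over all length-3 walks i = v_0 → v_1 → … → v_3 = j of Σ_t A[v_t][v_{t+1}]. For example, for (i, j) = (0, 1) we minimise over 4 possible intermediate vertex sequences; the minimum is 11, attained along the walk 0 → 0 → 0 → 1.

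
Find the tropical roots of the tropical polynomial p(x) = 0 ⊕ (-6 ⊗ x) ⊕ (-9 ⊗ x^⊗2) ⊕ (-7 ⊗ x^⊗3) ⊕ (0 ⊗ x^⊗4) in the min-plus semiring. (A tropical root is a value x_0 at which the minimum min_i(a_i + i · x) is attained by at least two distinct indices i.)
Roots: {-7, -2, 3, 6}

Each tropical root is a break point of the lower envelope of the lines y = a_i + i · x (there are 5 lines, with slopes 0, 1, ..., 4). Only the lines that attain the minimum somewhere contribute to roots; other lines are dominated. Here the surviving (envelope) indices are i = 4, i = 3, i = 2, i = 1, i = 0.
Intersections between consecutive envelope lines give the roots: for adjacent envelope indices i < j the intersection is x = (a_i − a_j) / (j − i). Reading off the sorted break points: {-7, -2, 3, 6}.
Verification: at each break x_0, at least two indices attain the minimum of min_i(a_i + i · x_0).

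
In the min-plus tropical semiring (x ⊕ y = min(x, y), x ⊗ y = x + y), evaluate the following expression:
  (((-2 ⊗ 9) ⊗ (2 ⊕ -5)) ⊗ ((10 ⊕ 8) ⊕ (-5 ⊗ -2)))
(((-2 ⊗ 9) ⊗ (2 ⊕ -5)) ⊗ ((10 ⊕ 8) ⊕ (-5 ⊗ -2))) = -5

Expand innermost to outermost. Recall ⊕ takes the minimum of its arguments and ⊗ takes their sum. Working out the expression (((-2 ⊗ 9) ⊗ (2 ⊕ -5)) ⊗ ((10 ⊕ 8) ⊕ (-5 ⊗ -2))) gives -5.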